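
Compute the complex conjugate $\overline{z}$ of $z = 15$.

If z = a + bi, then conjugate(z) = a - bi
conjugate(15) = 15


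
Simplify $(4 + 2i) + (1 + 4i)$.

(4 + 1) + (2 + 4)i = 5 + 6i


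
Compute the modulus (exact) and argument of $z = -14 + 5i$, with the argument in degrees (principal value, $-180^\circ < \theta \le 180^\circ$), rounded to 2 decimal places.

|z| = sqrt((-14)^2 + 5^2) = sqrt(221)
arg(z) = arctan(b/a) = arctan(5/-14) (quadrant-adjusted) = 160.35°


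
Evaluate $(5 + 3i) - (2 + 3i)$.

(5 - 2) + (3 - 3)i = 3


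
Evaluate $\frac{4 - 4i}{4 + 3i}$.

Multiply numerator and denominator by conjugate (4 - 3i):
= (4 - 4i)(4 - 3i) / (4^2 + 3^2)
= (4 - 28i) / 25
= 4/25 - (28/25)i


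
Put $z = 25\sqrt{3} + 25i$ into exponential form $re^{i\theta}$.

r = |z| = sqrt((25*sqrt(3))^2 + (25)^2) = sqrt(1875 + 625) = sqrt(2500) = 50
θ = arctan(b/a) = arctan(25/43.3013) (quadrant-adjusted) = 30° = π/6
z = 50e^(i*π/6)


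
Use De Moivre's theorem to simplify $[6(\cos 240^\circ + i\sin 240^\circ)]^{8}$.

By De Moivre: z^n = r^n(cos(nθ) + i sin(nθ))
= 6^8(cos(8*240°) + i sin(8*240°))
= 1679616(cos 120° + i sin 120°)
= -839808 + 839808*sqrt(3)i


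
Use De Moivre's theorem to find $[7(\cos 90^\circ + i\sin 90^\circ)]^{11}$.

By De Moivre: z^n = r^n(cos(nθ) + i sin(nθ))
= 7^11(cos(11*90°) + i sin(11*90°))
= 1977326743(cos 270° + i sin 270°)
= -1977326743i


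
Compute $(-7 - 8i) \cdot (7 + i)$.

(a1*a2 - b1*b2) + (a1*b2 + b1*a2)i
= (-49 - (-8)) + (-7 + (-56))i
= -41 - 63i


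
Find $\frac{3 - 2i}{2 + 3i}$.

Multiply numerator and denominator by conjugate (2 - 3i):
= (3 - 2i)(2 - 3i) / (2^2 + 3^2)
= (-13i) / 13
= -i


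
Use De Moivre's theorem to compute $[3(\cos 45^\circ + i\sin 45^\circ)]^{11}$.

By De Moivre: z^n = r^n(cos(nθ) + i sin(nθ))
= 3^11(cos(11*45°) + i sin(11*45°))
= 177147(cos 135° + i sin 135°)
= -177147*sqrt(2)/2 + (177147*sqrt(2)/2)i


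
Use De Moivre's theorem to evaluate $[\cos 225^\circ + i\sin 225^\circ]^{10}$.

By De Moivre: z^n = r^n(cos(nθ) + i sin(nθ))
= 1^10(cos(10*225°) + i sin(10*225°))
= 1(cos 90° + i sin 90°)
= i


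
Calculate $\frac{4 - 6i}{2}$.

Divisor is real, so divide each part by 2:
= 2 - 3i


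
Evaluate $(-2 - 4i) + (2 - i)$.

(-2 + 2) + (-4 + (-1))i = -5i


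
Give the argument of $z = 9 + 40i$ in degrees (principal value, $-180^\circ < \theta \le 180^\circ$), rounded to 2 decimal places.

θ = arctan(b/a) = arctan(40/9) (quadrant-adjusted) = 77.32°


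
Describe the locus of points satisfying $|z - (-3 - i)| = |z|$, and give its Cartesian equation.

|z - z1| = |z - z2| means z is equidistant from z1 and z2,
i.e. the perpendicular bisector of the segment from (-3, -1) to (0, 0) (midpoint (-3/2, -1/2)).
With z = x + yi, square both sides:
(x - (-3))^2 + (y - (-1))^2 = (x - 0)^2 + (y - 0)^2
The x^2 and y^2 terms cancel: 6x + 2y = 0 - 10 = -10
Simplify: 3x + y = -5
Locus: Perpendicular bisector of the segment from (-3, -1) to (0, 0): the line 3x + y = -5


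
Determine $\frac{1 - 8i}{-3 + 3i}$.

Multiply numerator and denominator by conjugate (-3 - 3i):
= (1 - 8i)(-3 - 3i) / ((-3)^2 + 3^2)
= (-27 + 21i) / 18
Divide through by 3: (-9 + 7i) / 6
= -3/2 + (7/6)i


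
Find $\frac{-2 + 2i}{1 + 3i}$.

Multiply numerator and denominator by conjugate (1 - 3i):
= (-2 + 2i)(1 - 3i) / (1^2 + 3^2)
= (4 + 8i) / 10
Divide through by 2: (2 + 4i) / 5
= 2/5 + (4/5)i


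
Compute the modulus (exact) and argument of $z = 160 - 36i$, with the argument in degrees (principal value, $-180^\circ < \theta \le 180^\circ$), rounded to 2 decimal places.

|z| = sqrt(160^2 + (-36)^2) = 164
arg(z) = arctan(b/a) = arctan(-36/160) (quadrant-adjusted) = -12.68°


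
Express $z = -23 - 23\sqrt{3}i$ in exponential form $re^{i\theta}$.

r = |z| = sqrt((-23)^2 + (-23*sqrt(3))^2) = sqrt(529 + 1587) = sqrt(2116) = 46
θ = arctan(b/a) = arctan(-39.8372/-23) (quadrant-adjusted) = 240° = 4π/3
z = 46e^(i*4π/3)


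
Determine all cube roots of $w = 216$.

|w| = 216, arg(w) = 0°
Root modulus = 216^(1/3) = 6
Root arguments: θ_k = (0° + 360°k)/3 for k = 0, 1, ..., 2
Roots: 6, -3 + 3*sqrt(3)i, -3 - 3*sqrt(3)i


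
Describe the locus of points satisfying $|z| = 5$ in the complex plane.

|z| = 5 means sqrt(x^2 + y^2) = 5
This is a circle of radius 5 centered at the origin


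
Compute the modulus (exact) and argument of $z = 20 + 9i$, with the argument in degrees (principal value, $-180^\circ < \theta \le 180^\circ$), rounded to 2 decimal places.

|z| = sqrt(20^2 + 9^2) = sqrt(481)
arg(z) = arctan(b/a) = arctan(9/20) (quadrant-adjusted) = 24.23°


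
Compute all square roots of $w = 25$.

|w| = 25, arg(w) = 0°
Root modulus = 25^(1/2) = 5
Root arguments: θ_k = (0° + 360°k)/2 for k = 0, 1, ..., 1
Roots: 5, -5


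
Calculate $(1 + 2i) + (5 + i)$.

(1 + 5) + (2 + 1)i = 6 + 3i


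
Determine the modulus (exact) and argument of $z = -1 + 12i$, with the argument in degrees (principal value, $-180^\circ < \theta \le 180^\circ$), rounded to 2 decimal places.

|z| = sqrt((-1)^2 + 12^2) = sqrt(145)
arg(z) = arctan(b/a) = arctan(12/-1) (quadrant-adjusted) = 94.76°


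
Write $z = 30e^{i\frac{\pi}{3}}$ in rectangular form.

a = r cos θ = 30 * 1/2 = 15
b = r sin θ = 30 * sqrt(3)/2 = 15*sqrt(3)
z = 15 + 15*sqrt(3)i


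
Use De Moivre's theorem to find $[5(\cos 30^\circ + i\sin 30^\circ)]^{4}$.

By De Moivre: z^n = r^n(cos(nθ) + i sin(nθ))
= 5^4(cos(4*30°) + i sin(4*30°))
= 625(cos 120° + i sin 120°)
= -625/2 + (625*sqrt(3)/2)i


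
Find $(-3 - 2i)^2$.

(a + bi)^2 = a^2 - b^2 + 2abi
= (-3)^2 - (-2)^2 + 2*(-3)*(-2)i
= 5 + 12i


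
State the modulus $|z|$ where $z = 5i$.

|z| = sqrt(a^2 + b^2) = sqrt(0^2 + 5^2) = sqrt(25) = 5


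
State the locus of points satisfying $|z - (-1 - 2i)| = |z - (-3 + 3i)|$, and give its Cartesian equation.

|z - z1| = |z - z2| means z is equidistant from z1 and z2,
i.e. the perpendicular bisector of the segment from (-1, -2) to (-3, 3) (midpoint (-2, 1/2)).
With z = x + yi, square both sides:
(x - (-1))^2 + (y - (-2))^2 = (x - (-3))^2 + (y - 3)^2
The x^2 and y^2 terms cancel: -4x + 10y = 18 - 5 = 13
Simplify: 4x - 10y = -13
Locus: Perpendicular bisector of the segment from (-1, -2) to (-3, 3): the line 4x - 10y = -13


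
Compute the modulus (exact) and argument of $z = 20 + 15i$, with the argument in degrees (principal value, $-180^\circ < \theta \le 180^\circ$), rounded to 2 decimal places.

|z| = sqrt(20^2 + 15^2) = 25
arg(z) = arctan(b/a) = arctan(15/20) (quadrant-adjusted) = 36.87°


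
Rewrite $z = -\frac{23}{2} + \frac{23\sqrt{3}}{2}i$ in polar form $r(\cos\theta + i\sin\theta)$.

r = |z| = sqrt(a^2 + b^2) = sqrt((-23/2)^2 + (23*sqrt(3)/2)^2) = sqrt(529/4 + 1587/4) = sqrt(529) = 23
θ = arctan(b/a) = arctan(19.9186/-11.5) (quadrant-adjusted) = 120°
z = 23(cos 120° + i sin 120°)


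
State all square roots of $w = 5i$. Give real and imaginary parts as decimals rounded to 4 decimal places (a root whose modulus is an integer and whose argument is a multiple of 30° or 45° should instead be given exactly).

|w| = 5, arg(w) = 90°
Root modulus = 5^(1/2) ≈ 2.236068
Root arguments: θ_k = (90° + 360°k)/2 for k = 0, 1, ..., 1
Compute each root as (root modulus)(cos θ_k + i sin θ_k) using full-precision intermediates, then round to 4 decimal places.
Roots: 1.5811 + 1.5811i, -1.5811 - 1.5811i


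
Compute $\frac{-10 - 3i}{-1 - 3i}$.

Multiply numerator and denominator by conjugate (-1 + 3i):
= (-10 - 3i)(-1 + 3i) / ((-1)^2 + (-3)^2)
= (19 - 27i) / 10
= 19/10 - (27/10)i


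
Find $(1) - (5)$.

(1 - 5) + (0 - 0)i = -4


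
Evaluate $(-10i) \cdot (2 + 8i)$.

(a1*a2 - b1*b2) + (a1*b2 + b1*a2)i
= (0 - (-80)) + (0 + (-20))i
= 80 - 20i


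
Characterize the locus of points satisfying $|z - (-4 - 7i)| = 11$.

|z - z0| = r describes a circle centered at z0 with radius r
Here z0 = -4 - 7i and r = 11
Locus: Circle centered at (-4, -7) with radius 11


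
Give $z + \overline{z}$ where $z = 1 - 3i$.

z + conjugate(z) = (a + bi) + (a - bi) = 2a
= 2 * 1 = 2


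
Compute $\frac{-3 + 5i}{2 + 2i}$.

Multiply numerator and denominator by conjugate (2 - 2i):
= (-3 + 5i)(2 - 2i) / (2^2 + 2^2)
= (4 + 16i) / 8
Divide through by 4: (1 + 4i) / 2
= 1/2 + 2i


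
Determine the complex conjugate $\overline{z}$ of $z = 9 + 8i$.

If z = a + bi, then conjugate(z) = a - bi
conjugate(9 + 8i) = 9 - 8i


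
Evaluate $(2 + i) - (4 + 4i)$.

(2 - 4) + (1 - 4)i = -2 - 3i


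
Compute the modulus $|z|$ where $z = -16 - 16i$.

|z| = sqrt(a^2 + b^2) = sqrt((-16)^2 + (-16)^2) = sqrt(512) = sqrt(512)


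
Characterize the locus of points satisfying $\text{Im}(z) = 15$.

Im(z) = y where z = x + yi; the equation y = 15 is satisfied by all points with that y-coordinate
Locus: Horizontal line y = 15


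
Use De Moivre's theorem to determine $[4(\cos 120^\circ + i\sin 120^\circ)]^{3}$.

By De Moivre: z^n = r^n(cos(nθ) + i sin(nθ))
= 4^3(cos(3*120°) + i sin(3*120°))
= 64(cos 0° + i sin 0°)
= 64


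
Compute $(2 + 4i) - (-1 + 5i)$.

(2 - (-1)) + (4 - 5)i = 3 - i


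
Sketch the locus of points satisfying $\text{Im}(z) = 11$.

Im(z) = y where z = x + yi; the equation y = 11 is satisfied by all points with that y-coordinate
Locus: Horizontal line y = 11


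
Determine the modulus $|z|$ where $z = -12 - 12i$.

|z| = sqrt(a^2 + b^2) = sqrt((-12)^2 + (-12)^2) = sqrt(288) = sqrt(288)


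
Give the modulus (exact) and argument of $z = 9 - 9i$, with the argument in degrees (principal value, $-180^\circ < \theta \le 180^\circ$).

|z| = sqrt(9^2 + (-9)^2) = sqrt(162)
arg(z) = arctan(b/a) = arctan(-9/9) (quadrant-adjusted) = -45°


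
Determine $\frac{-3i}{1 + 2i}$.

Multiply numerator and denominator by conjugate (1 - 2i):
= (-3i)(1 - 2i) / (1^2 + 2^2)
= (-6 - 3i) / 5
= -6/5 - (3/5)i


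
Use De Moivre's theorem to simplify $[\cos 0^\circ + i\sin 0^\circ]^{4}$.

By De Moivre: z^n = r^n(cos(nθ) + i sin(nθ))
= 1^4(cos(4*0°) + i sin(4*0°))
= 1(cos 0° + i sin 0°)
= 1


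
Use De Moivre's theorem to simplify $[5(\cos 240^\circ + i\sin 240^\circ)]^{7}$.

By De Moivre: z^n = r^n(cos(nθ) + i sin(nθ))
= 5^7(cos(7*240°) + i sin(7*240°))
= 78125(cos 240° + i sin 240°)
= -78125/2 - (78125*sqrt(3)/2)i


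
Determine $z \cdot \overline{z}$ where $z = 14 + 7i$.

z * conjugate(z) = |z|^2 = a^2 + b^2
= 14^2 + 7^2 = 245


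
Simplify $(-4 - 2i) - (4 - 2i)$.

(-4 - 4) + (-2 - (-2))i = -8


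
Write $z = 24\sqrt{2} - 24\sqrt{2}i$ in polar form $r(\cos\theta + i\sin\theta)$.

r = |z| = sqrt(a^2 + b^2) = sqrt((24*sqrt(2))^2 + (-24*sqrt(2))^2) = sqrt(1152 + 1152) = sqrt(2304) = 48
θ = arctan(b/a) = arctan(-33.9411/33.9411) (quadrant-adjusted) = 315°
z = 48(cos 315° + i sin 315°)


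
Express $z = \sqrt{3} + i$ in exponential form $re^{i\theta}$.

r = |z| = sqrt((sqrt(3))^2 + (1)^2) = sqrt(3 + 1) = sqrt(4) = 2
θ = arctan(b/a) = arctan(1/1.7321) (quadrant-adjusted) = 30° = π/6
z = 2e^(i*π/6)


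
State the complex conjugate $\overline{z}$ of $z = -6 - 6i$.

If z = a + bi, then conjugate(z) = a - bi
conjugate(-6 - 6i) = -6 + 6i


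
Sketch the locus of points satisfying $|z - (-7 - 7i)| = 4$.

|z - z0| = r describes a circle centered at z0 with radius r
Here z0 = -7 - 7i and r = 4
Locus: Circle centered at (-7, -7) with radius 4


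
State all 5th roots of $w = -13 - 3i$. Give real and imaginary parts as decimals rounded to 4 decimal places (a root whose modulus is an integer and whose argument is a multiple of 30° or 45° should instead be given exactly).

|w| = sqrt(178) ≈ 13.341664, arg(w) ≈ 192.994617°
Root modulus = sqrt(178)^(1/5) ≈ 1.678966
Root arguments: θ_k = (arg(w) + 360°k)/5 for k = 0, 1, ..., 4
Compute each root as (root modulus)(cos θ_k + i sin θ_k) using full-precision intermediates, then round to 4 decimal places.
Roots: 1.3122 + 1.0474i, -0.5907 + 1.5716i, -1.6772 - 0.0761i, -0.4459 - 1.6187i, 1.4017 - 0.9243i


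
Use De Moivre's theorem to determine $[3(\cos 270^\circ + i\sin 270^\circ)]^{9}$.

By De Moivre: z^n = r^n(cos(nθ) + i sin(nθ))
= 3^9(cos(9*270°) + i sin(9*270°))
= 19683(cos 270° + i sin 270°)
= -19683i


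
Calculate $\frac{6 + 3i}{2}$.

Divisor is real, so divide each part by 2:
= 3 + (3/2)i


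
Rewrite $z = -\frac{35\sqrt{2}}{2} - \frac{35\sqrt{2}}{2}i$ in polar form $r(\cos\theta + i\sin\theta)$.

r = |z| = sqrt(a^2 + b^2) = sqrt((-35*sqrt(2)/2)^2 + (-35*sqrt(2)/2)^2) = sqrt(1225/2 + 1225/2) = sqrt(1225) = 35
θ = arctan(b/a) = arctan(-24.7487/-24.7487) (quadrant-adjusted) = 225°
z = 35(cos 225° + i sin 225°)


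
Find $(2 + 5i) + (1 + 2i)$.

(2 + 1) + (5 + 2)i = 3 + 7i


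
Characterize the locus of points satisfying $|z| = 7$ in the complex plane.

|z| = 7 means sqrt(x^2 + y^2) = 7
This is a circle of radius 7 centered at the origin


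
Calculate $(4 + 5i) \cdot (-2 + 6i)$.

(a1*a2 - b1*b2) + (a1*b2 + b1*a2)i
= (-8 - 30) + (24 + (-10))i
= -38 + 14i


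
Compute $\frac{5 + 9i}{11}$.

Divisor is real, so divide each part by 11:
= 5/11 + (9/11)i


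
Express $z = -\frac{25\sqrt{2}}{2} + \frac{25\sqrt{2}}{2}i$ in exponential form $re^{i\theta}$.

r = |z| = sqrt((-25*sqrt(2)/2)^2 + (25*sqrt(2)/2)^2) = sqrt(625/2 + 625/2) = sqrt(625) = 25
θ = arctan(b/a) = arctan(17.6777/-17.6777) (quadrant-adjusted) = 135° = 3π/4
z = 25e^(i*3π/4)


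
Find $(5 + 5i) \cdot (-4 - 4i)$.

(a1*a2 - b1*b2) + (a1*b2 + b1*a2)i
= (-20 - (-20)) + (-20 + (-20))i
= -40i


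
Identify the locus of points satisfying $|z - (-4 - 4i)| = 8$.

|z - z0| = r describes a circle centered at z0 with radius r
Here z0 = -4 - 4i and r = 8
Locus: Circle centered at (-4, -4) with radius 8


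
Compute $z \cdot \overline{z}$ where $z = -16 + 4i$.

z * conjugate(z) = |z|^2 = a^2 + b^2
= (-16)^2 + 4^2 = 272


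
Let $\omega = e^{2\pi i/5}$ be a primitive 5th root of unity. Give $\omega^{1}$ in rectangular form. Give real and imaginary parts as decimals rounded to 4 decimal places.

ω^1 = e^(2πi·1/5) = e^(i·2π/5)
= cos(2π/5) + i sin(2π/5)
= 0.3090 + 0.9511i


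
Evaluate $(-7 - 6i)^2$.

(a + bi)^2 = a^2 - b^2 + 2abi
= (-7)^2 - (-6)^2 + 2*(-7)*(-6)i
= 13 + 84i


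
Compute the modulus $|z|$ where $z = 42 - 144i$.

|z| = sqrt(a^2 + b^2) = sqrt(42^2 + (-144)^2) = sqrt(22500) = 150


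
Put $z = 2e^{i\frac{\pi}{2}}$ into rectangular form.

a = r cos θ = 2 * 0 = 0
b = r sin θ = 2 * 1 = 2
z = 2i


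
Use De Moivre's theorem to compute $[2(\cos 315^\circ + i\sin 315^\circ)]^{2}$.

By De Moivre: z^n = r^n(cos(nθ) + i sin(nθ))
= 2^2(cos(2*315°) + i sin(2*315°))
= 4(cos 270° + i sin 270°)
= -4i


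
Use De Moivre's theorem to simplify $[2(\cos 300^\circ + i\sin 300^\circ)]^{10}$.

By De Moivre: z^n = r^n(cos(nθ) + i sin(nθ))
= 2^10(cos(10*300°) + i sin(10*300°))
= 1024(cos 120° + i sin 120°)
= -512 + 512*sqrt(3)i


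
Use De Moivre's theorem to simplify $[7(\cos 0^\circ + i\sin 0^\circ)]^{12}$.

By De Moivre: z^n = r^n(cos(nθ) + i sin(nθ))
= 7^12(cos(12*0°) + i sin(12*0°))
= 13841287201(cos 0° + i sin 0°)
= 13841287201


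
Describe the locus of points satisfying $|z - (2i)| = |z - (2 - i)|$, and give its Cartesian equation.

|z - z1| = |z - z2| means z is equidistant from z1 and z2,
i.e. the perpendicular bisector of the segment from (0, 2) to (2, -1) (midpoint (1, 1/2)).
With z = x + yi, square both sides:
(x - 0)^2 + (y - 2)^2 = (x - 2)^2 + (y - (-1))^2
The x^2 and y^2 terms cancel: 4x + (-6)y = 5 - 4 = 1
Simplify: 4x - 6y = 1
Locus: Perpendicular bisector of the segment from (0, 2) to (2, -1): the line 4x - 6y = 1


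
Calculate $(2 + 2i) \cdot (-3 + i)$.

(a1*a2 - b1*b2) + (a1*b2 + b1*a2)i
= (-6 - 2) + (2 + (-6))i
= -8 - 4i


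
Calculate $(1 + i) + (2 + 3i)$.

(1 + 2) + (1 + 3)i = 3 + 4i


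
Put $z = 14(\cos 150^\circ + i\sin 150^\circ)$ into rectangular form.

a = r cos θ = 14 * -sqrt(3)/2 = -7*sqrt(3)
b = r sin θ = 14 * 1/2 = 7
z = -7*sqrt(3) + 7i


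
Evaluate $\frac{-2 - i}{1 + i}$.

Multiply numerator and denominator by conjugate (1 - i):
= (-2 - i)(1 - i) / (1^2 + 1^2)
= (-3 + i) / 2
= -3/2 + (1/2)i


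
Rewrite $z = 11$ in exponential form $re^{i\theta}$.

r = |z| = sqrt((11)^2 + (0)^2) = sqrt(121 + 0) = sqrt(121) = 11
b = 0 and a > 0, so z lies on the positive real axis: θ = 0
z = 11e^(i*0) = 11


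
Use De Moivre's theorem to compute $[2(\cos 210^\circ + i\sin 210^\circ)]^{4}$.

By De Moivre: z^n = r^n(cos(nθ) + i sin(nθ))
= 2^4(cos(4*210°) + i sin(4*210°))
= 16(cos 120° + i sin 120°)
= -8 + 8*sqrt(3)i


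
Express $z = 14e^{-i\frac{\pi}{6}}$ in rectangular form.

a = r cos θ = 14 * sqrt(3)/2 = 7*sqrt(3)
b = r sin θ = 14 * -1/2 = -7
z = 7*sqrt(3) - 7i


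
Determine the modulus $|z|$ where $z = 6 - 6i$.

|z| = sqrt(a^2 + b^2) = sqrt(6^2 + (-6)^2) = sqrt(72) = sqrt(72)


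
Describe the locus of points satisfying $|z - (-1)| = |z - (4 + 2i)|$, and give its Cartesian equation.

|z - z1| = |z - z2| means z is equidistant from z1 and z2,
i.e. the perpendicular bisector of the segment from (-1, 0) to (4, 2) (midpoint (3/2, 1)).
With z = x + yi, square both sides:
(x - (-1))^2 + (y - 0)^2 = (x - 4)^2 + (y - 2)^2
The x^2 and y^2 terms cancel: 10x + 4y = 20 - 1 = 19
Simplify: 10x + 4y = 19
Locus: Perpendicular bisector of the segment from (-1, 0) to (4, 2): the line 10x + 4y = 19


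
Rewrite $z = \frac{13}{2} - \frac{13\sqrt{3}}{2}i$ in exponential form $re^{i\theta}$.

r = |z| = sqrt((13/2)^2 + (-13*sqrt(3)/2)^2) = sqrt(169/4 + 507/4) = sqrt(169) = 13
θ = arctan(b/a) = arctan(-11.2583/6.5) (quadrant-adjusted) = -60° = -π/3
z = 13e^(-i*π/3)


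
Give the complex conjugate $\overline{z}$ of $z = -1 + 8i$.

If z = a + bi, then conjugate(z) = a - bi
conjugate(-1 + 8i) = -1 - 8i


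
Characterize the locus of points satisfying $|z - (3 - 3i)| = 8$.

|z - z0| = r describes a circle centered at z0 with radius r
Here z0 = 3 - 3i and r = 8
Locus: Circle centered at (3, -3) with radius 8


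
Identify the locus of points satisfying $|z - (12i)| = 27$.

|z - z0| = r describes a circle centered at z0 with radius r
Here z0 = 12i and r = 27
Locus: Circle centered at (0, 12) with radius 27


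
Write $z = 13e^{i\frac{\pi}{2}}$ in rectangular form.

a = r cos θ = 13 * 0 = 0
b = r sin θ = 13 * 1 = 13
z = 13i


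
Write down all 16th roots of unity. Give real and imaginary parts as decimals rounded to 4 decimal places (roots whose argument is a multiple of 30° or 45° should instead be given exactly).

ω_k = e^(2πik/16) = cos(2πk/16) + i sin(2πk/16) for k = 0, 1, ..., 15
Roots: 1, 0.9239 + 0.3827i, sqrt(2)/2 + (sqrt(2)/2)i, 0.3827 + 0.9239i, i, -0.3827 + 0.9239i, -sqrt(2)/2 + (sqrt(2)/2)i, -0.9239 + 0.3827i, -1, -0.9239 - 0.3827i, -sqrt(2)/2 - (sqrt(2)/2)i, -0.3827 - 0.9239i, -i, 0.3827 - 0.9239i, sqrt(2)/2 - (sqrt(2)/2)i, 0.9239 - 0.3827i


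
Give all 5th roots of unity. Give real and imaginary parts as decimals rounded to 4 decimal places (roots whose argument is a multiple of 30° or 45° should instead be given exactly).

ω_k = e^(2πik/5) = cos(2πk/5) + i sin(2πk/5) for k = 0, 1, ..., 4
Roots: 1, 0.3090 + 0.9511i, -0.8090 + 0.5878i, -0.8090 - 0.5878i, 0.3090 - 0.9511i


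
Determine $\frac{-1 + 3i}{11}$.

Divisor is real, so divide each part by 11:
= -1/11 + (3/11)i


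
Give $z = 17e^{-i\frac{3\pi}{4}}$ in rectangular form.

a = r cos θ = 17 * -sqrt(2)/2 = -17*sqrt(2)/2
b = r sin θ = 17 * -sqrt(2)/2 = -17*sqrt(2)/2
z = -17*sqrt(2)/2 - (17*sqrt(2)/2)i


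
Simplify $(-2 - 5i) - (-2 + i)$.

(-2 - (-2)) + (-5 - 1)i = -6i


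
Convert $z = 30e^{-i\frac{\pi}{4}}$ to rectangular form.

a = r cos θ = 30 * sqrt(2)/2 = 15*sqrt(2)
b = r sin θ = 30 * -sqrt(2)/2 = -15*sqrt(2)
z = 15*sqrt(2) - 15*sqrt(2)i


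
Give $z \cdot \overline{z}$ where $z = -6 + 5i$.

z * conjugate(z) = |z|^2 = a^2 + b^2
= (-6)^2 + 5^2 = 61


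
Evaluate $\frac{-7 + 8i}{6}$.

Divisor is real, so divide each part by 6:
= -7/6 + (4/3)i


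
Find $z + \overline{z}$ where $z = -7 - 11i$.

z + conjugate(z) = (a + bi) + (a - bi) = 2a
= 2 * (-7) = -14


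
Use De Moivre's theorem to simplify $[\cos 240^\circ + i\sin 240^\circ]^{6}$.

By De Moivre: z^n = r^n(cos(nθ) + i sin(nθ))
= 1^6(cos(6*240°) + i sin(6*240°))
= 1(cos 0° + i sin 0°)
= 1


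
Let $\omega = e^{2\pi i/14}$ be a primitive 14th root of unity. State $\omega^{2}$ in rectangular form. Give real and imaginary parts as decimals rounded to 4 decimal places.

ω^2 = e^(2πi·2/14) = e^(i·2π/7)
= cos(2π/7) + i sin(2π/7)
= 0.6235 + 0.7818i


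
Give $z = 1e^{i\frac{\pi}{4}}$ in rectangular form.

a = r cos θ = 1 * sqrt(2)/2 = sqrt(2)/2
b = r sin θ = 1 * sqrt(2)/2 = sqrt(2)/2
z = sqrt(2)/2 + (sqrt(2)/2)i


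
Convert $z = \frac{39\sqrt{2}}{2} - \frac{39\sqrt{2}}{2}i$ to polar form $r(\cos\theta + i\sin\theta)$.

r = |z| = sqrt(a^2 + b^2) = sqrt((39*sqrt(2)/2)^2 + (-39*sqrt(2)/2)^2) = sqrt(1521/2 + 1521/2) = sqrt(1521) = 39
θ = arctan(b/a) = arctan(-27.5772/27.5772) (quadrant-adjusted) = 315°
z = 39(cos 315° + i sin 315°)


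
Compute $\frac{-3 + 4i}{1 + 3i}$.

Multiply numerator and denominator by conjugate (1 - 3i):
= (-3 + 4i)(1 - 3i) / (1^2 + 3^2)
= (9 + 13i) / 10
= 9/10 + (13/10)i


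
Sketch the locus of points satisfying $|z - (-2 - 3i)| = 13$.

|z - z0| = r describes a circle centered at z0 with radius r
Here z0 = -2 - 3i and r = 13
Locus: Circle centered at (-2, -3) with radius 13


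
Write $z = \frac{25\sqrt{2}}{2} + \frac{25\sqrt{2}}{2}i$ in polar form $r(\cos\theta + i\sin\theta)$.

r = |z| = sqrt(a^2 + b^2) = sqrt((25*sqrt(2)/2)^2 + (25*sqrt(2)/2)^2) = sqrt(625/2 + 625/2) = sqrt(625) = 25
θ = arctan(b/a) = arctan(17.6777/17.6777) (quadrant-adjusted) = 45°
z = 25(cos 45° + i sin 45°)


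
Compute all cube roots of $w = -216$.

|w| = 216, arg(w) = 180°
Root modulus = 216^(1/3) = 6
Root arguments: θ_k = (180° + 360°k)/3 for k = 0, 1, ..., 2
Roots: 3 + 3*sqrt(3)i, -6, 3 - 3*sqrt(3)i


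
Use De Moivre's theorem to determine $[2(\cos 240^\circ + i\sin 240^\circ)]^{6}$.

By De Moivre: z^n = r^n(cos(nθ) + i sin(nθ))
= 2^6(cos(6*240°) + i sin(6*240°))
= 64(cos 0° + i sin 0°)
= 64


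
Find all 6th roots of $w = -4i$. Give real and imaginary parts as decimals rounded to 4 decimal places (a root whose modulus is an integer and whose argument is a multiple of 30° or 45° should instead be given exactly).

|w| = 4, arg(w) = 270°
Root modulus = 4^(1/6) ≈ 1.259921
Root arguments: θ_k = (270° + 360°k)/6 for k = 0, 1, ..., 5
Compute each root as (root modulus)(cos θ_k + i sin θ_k) using full-precision intermediates, then round to 4 decimal places.
Roots: 0.8909 + 0.8909i, -0.3261 + 1.2170i, -1.2170 + 0.3261i, -0.8909 - 0.8909i, 0.3261 - 1.2170i, 1.2170 - 0.3261i


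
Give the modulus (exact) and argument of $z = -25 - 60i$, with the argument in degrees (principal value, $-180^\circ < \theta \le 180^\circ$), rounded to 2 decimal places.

|z| = sqrt((-25)^2 + (-60)^2) = 65
arg(z) = arctan(b/a) = arctan(-60/-25) (quadrant-adjusted) = -112.62°


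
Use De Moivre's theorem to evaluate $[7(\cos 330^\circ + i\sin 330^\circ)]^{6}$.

By De Moivre: z^n = r^n(cos(nθ) + i sin(nθ))
= 7^6(cos(6*330°) + i sin(6*330°))
= 117649(cos 180° + i sin 180°)
= -117649


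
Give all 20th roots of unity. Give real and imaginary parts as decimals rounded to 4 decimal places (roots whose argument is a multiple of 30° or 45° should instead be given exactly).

ω_k = e^(2πik/20) = cos(2πk/20) + i sin(2πk/20) for k = 0, 1, ..., 19
Roots: 1, 0.9511 + 0.3090i, 0.8090 + 0.5878i, 0.5878 + 0.8090i, 0.3090 + 0.9511i, i, -0.3090 + 0.9511i, -0.5878 + 0.8090i, -0.8090 + 0.5878i, -0.9511 + 0.3090i, -1, -0.9511 - 0.3090i, -0.8090 - 0.5878i, -0.5878 - 0.8090i, -0.3090 - 0.9511i, -i, 0.3090 - 0.9511i, 0.5878 - 0.8090i, 0.8090 - 0.5878i, 0.9511 - 0.3090i


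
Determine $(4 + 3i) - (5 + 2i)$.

(4 - 5) + (3 - 2)i = -1 + i


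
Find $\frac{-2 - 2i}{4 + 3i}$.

Multiply numerator and denominator by conjugate (4 - 3i):
= (-2 - 2i)(4 - 3i) / (4^2 + 3^2)
= (-14 - 2i) / 25
= -14/25 - (2/25)i


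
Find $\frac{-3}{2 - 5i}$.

Multiply numerator and denominator by conjugate (2 + 5i):
= (-3)(2 + 5i) / (2^2 + (-5)^2)
= (-6 - 15i) / 29
= -6/29 - (15/29)i


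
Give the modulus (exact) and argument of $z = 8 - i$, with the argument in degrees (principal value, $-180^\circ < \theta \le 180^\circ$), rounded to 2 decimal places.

|z| = sqrt(8^2 + (-1)^2) = sqrt(65)
arg(z) = arctan(b/a) = arctan(-1/8) (quadrant-adjusted) = -7.13°


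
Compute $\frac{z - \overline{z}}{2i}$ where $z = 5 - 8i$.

z - conjugate(z) = 2bi
(z - conjugate(z))/(2i) = 2bi/(2i) = b = -8


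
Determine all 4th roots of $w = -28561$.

|w| = 28561, arg(w) = 180°
Root modulus = 28561^(1/4) = 13
Root arguments: θ_k = (180° + 360°k)/4 for k = 0, 1, ..., 3
Roots: 13*sqrt(2)/2 + (13*sqrt(2)/2)i, -13*sqrt(2)/2 + (13*sqrt(2)/2)i, -13*sqrt(2)/2 - (13*sqrt(2)/2)i, 13*sqrt(2)/2 - (13*sqrt(2)/2)i


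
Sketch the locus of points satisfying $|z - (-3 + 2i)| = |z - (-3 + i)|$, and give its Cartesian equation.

|z - z1| = |z - z2| means z is equidistant from z1 and z2,
i.e. the perpendicular bisector of the segment from (-3, 2) to (-3, 1) (midpoint (-3, 3/2)).
With z = x + yi, square both sides:
(x - (-3))^2 + (y - 2)^2 = (x - (-3))^2 + (y - 1)^2
The x^2 and y^2 terms cancel: 0x + (-2)y = 10 - 13 = -3
Simplify: y = 3/2
Locus: Perpendicular bisector of the segment from (-3, 2) to (-3, 1): the line y = 3/2


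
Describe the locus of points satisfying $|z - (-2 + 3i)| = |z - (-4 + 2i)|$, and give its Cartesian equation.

|z - z1| = |z - z2| means z is equidistant from z1 and z2,
i.e. the perpendicular bisector of the segment from (-2, 3) to (-4, 2) (midpoint (-3, 5/2)).
With z = x + yi, square both sides:
(x - (-2))^2 + (y - 3)^2 = (x - (-4))^2 + (y - 2)^2
The x^2 and y^2 terms cancel: -4x + (-2)y = 20 - 13 = 7
Simplify: 4x + 2y = -7
Locus: Perpendicular bisector of the segment from (-2, 3) to (-4, 2): the line 4x + 2y = -7


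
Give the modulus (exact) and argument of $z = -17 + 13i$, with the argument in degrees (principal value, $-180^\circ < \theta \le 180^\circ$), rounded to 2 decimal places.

|z| = sqrt((-17)^2 + 13^2) = sqrt(458)
arg(z) = arctan(b/a) = arctan(13/-17) (quadrant-adjusted) = 142.59°


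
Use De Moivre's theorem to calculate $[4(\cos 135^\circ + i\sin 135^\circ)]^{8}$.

By De Moivre: z^n = r^n(cos(nθ) + i sin(nθ))
= 4^8(cos(8*135°) + i sin(8*135°))
= 65536(cos 0° + i sin 0°)
= 65536


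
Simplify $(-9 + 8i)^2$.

(a + bi)^2 = a^2 - b^2 + 2abi
= (-9)^2 - 8^2 + 2*(-9)*8i
= 17 - 144i


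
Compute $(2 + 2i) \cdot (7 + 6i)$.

(a1*a2 - b1*b2) + (a1*b2 + b1*a2)i
= (14 - 12) + (12 + 14)i
= 2 + 26i


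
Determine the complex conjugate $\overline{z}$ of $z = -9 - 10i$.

If z = a + bi, then conjugate(z) = a - bi
conjugate(-9 - 10i) = -9 + 10i


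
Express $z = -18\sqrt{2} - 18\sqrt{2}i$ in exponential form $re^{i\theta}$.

r = |z| = sqrt((-18*sqrt(2))^2 + (-18*sqrt(2))^2) = sqrt(648 + 648) = sqrt(1296) = 36
θ = arctan(b/a) = arctan(-25.4558/-25.4558) (quadrant-adjusted) = 225° = 5π/4
z = 36e^(i*5π/4)


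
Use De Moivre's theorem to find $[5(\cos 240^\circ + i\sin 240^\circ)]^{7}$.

By De Moivre: z^n = r^n(cos(nθ) + i sin(nθ))
= 5^7(cos(7*240°) + i sin(7*240°))
= 78125(cos 240° + i sin 240°)
= -78125/2 - (78125*sqrt(3)/2)i


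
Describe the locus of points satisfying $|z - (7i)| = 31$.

|z - z0| = r describes a circle centered at z0 with radius r
Here z0 = 7i and r = 31
Locus: Circle centered at (0, 7) with radius 31


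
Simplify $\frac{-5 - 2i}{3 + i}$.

Multiply numerator and denominator by conjugate (3 - i):
= (-5 - 2i)(3 - i) / (3^2 + 1^2)
= (-17 - i) / 10
= -17/10 - (1/10)i


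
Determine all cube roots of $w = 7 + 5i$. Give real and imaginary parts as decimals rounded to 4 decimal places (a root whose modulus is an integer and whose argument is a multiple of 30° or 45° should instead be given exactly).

|w| = sqrt(74) ≈ 8.602325, arg(w) ≈ 35.537678°
Root modulus = sqrt(74)^(1/3) ≈ 2.048984
Root arguments: θ_k = (arg(w) + 360°k)/3 for k = 0, 1, ..., 2
Compute each root as (root modulus)(cos θ_k + i sin θ_k) using full-precision intermediates, then round to 4 decimal places.
Roots: 2.0053 + 0.4206i, -1.3669 + 1.5264i, -0.6384 - 1.9470i


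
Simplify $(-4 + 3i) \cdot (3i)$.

(a1*a2 - b1*b2) + (a1*b2 + b1*a2)i
= (0 - 9) + (-12 + 0)i
= -9 - 12i


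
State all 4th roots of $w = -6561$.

|w| = 6561, arg(w) = 180°
Root modulus = 6561^(1/4) = 9
Root arguments: θ_k = (180° + 360°k)/4 for k = 0, 1, ..., 3
Roots: 9*sqrt(2)/2 + (9*sqrt(2)/2)i, -9*sqrt(2)/2 + (9*sqrt(2)/2)i, -9*sqrt(2)/2 - (9*sqrt(2)/2)i, 9*sqrt(2)/2 - (9*sqrt(2)/2)i


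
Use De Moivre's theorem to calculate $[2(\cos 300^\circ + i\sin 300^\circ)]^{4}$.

By De Moivre: z^n = r^n(cos(nθ) + i sin(nθ))
= 2^4(cos(4*300°) + i sin(4*300°))
= 16(cos 120° + i sin 120°)
= -8 + 8*sqrt(3)i


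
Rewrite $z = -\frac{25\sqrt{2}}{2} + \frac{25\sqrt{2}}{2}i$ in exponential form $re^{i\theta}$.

r = |z| = sqrt((-25*sqrt(2)/2)^2 + (25*sqrt(2)/2)^2) = sqrt(625/2 + 625/2) = sqrt(625) = 25
θ = arctan(b/a) = arctan(17.6777/-17.6777) (quadrant-adjusted) = 135° = 3π/4
z = 25e^(i*3π/4)


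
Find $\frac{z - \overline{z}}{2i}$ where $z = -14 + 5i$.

z - conjugate(z) = 2bi
(z - conjugate(z))/(2i) = 2bi/(2i) = b = 5


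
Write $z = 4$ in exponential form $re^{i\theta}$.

r = |z| = sqrt((4)^2 + (0)^2) = sqrt(16 + 0) = sqrt(16) = 4
b = 0 and a > 0, so z lies on the positive real axis: θ = 0
z = 4e^(i*0) = 4


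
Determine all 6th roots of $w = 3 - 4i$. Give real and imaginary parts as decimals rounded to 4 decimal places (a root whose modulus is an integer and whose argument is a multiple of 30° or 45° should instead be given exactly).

|w| = 5, arg(w) ≈ 306.869898°
Root modulus = 5^(1/6) ≈ 1.307660
Root arguments: θ_k = (arg(w) + 360°k)/6 for k = 0, 1, ..., 5
Compute each root as (root modulus)(cos θ_k + i sin θ_k) using full-precision intermediates, then round to 4 decimal places.
Roots: 0.8204 + 1.0183i, -0.4717 + 1.2196i, -1.2921 + 0.2013i, -0.8204 - 1.0183i, 0.4717 - 1.2196i, 1.2921 - 0.2013i


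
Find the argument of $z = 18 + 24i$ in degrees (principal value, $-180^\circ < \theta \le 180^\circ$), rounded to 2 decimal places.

θ = arctan(b/a) = arctan(24/18) (quadrant-adjusted) = 53.13°


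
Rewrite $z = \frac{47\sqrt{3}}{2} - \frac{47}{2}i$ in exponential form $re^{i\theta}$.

r = |z| = sqrt((47*sqrt(3)/2)^2 + (-47/2)^2) = sqrt(6627/4 + 2209/4) = sqrt(2209) = 47
θ = arctan(b/a) = arctan(-23.5/40.7032) (quadrant-adjusted) = -30° = -π/6
z = 47e^(-i*π/6)


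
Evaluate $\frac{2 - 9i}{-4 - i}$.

Multiply numerator and denominator by conjugate (-4 + i):
= (2 - 9i)(-4 + i) / ((-4)^2 + (-1)^2)
= (1 + 38i) / 17
= 1/17 + (38/17)i


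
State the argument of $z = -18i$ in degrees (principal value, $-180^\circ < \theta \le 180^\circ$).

a = 0 and b < 0, so z lies on the negative imaginary axis: θ = -90°


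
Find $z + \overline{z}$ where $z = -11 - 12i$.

z + conjugate(z) = (a + bi) + (a - bi) = 2a
= 2 * (-11) = -22


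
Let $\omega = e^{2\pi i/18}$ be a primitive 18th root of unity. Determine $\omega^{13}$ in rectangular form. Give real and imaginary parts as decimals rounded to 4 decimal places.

ω^13 = e^(2πi·13/18) = e^(i·13π/9)
= cos(13π/9) + i sin(13π/9)
= -0.1736 - 0.9848i


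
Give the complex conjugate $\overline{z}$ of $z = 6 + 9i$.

If z = a + bi, then conjugate(z) = a - bi
conjugate(6 + 9i) = 6 - 9i


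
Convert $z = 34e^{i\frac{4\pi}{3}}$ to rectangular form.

a = r cos θ = 34 * -1/2 = -17
b = r sin θ = 34 * -sqrt(3)/2 = -17*sqrt(3)
z = -17 - 17*sqrt(3)i


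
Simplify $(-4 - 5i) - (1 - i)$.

(-4 - 1) + (-5 - (-1))i = -5 - 4i


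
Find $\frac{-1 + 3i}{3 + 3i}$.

Multiply numerator and denominator by conjugate (3 - 3i):
= (-1 + 3i)(3 - 3i) / (3^2 + 3^2)
= (6 + 12i) / 18
Divide through by 6: (1 + 2i) / 3
= 1/3 + (2/3)i


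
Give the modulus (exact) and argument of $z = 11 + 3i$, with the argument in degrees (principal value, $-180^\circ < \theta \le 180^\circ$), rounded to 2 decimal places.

|z| = sqrt(11^2 + 3^2) = sqrt(130)
arg(z) = arctan(b/a) = arctan(3/11) (quadrant-adjusted) = 15.26°


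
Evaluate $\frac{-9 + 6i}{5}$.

Divisor is real, so divide each part by 5:
= -9/5 + (6/5)i


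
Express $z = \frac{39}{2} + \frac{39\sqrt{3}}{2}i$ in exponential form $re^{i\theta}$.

r = |z| = sqrt((39/2)^2 + (39*sqrt(3)/2)^2) = sqrt(1521/4 + 4563/4) = sqrt(1521) = 39
θ = arctan(b/a) = arctan(33.775/19.5) (quadrant-adjusted) = 60° = π/3
z = 39e^(i*π/3)


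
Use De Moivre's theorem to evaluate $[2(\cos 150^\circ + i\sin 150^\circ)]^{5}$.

By De Moivre: z^n = r^n(cos(nθ) + i sin(nθ))
= 2^5(cos(5*150°) + i sin(5*150°))
= 32(cos 30° + i sin 30°)
= 16*sqrt(3) + 16i


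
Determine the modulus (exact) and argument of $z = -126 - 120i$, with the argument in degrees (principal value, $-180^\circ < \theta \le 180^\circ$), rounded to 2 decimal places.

|z| = sqrt((-126)^2 + (-120)^2) = 174
arg(z) = arctan(b/a) = arctan(-120/-126) (quadrant-adjusted) = -136.40°


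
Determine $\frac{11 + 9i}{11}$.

Divisor is real, so divide each part by 11:
= 1 + (9/11)i


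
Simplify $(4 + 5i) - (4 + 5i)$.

(4 - 4) + (5 - 5)i = 0


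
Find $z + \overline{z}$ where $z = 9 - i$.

z + conjugate(z) = (a + bi) + (a - bi) = 2a
= 2 * 9 = 18


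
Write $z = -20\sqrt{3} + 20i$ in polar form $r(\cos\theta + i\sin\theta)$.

r = |z| = sqrt(a^2 + b^2) = sqrt((-20*sqrt(3))^2 + (20)^2) = sqrt(1200 + 400) = sqrt(1600) = 40
θ = arctan(b/a) = arctan(20/-34.641) (quadrant-adjusted) = 150°
z = 40(cos 150° + i sin 150°)


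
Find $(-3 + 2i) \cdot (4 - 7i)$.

(a1*a2 - b1*b2) + (a1*b2 + b1*a2)i
= (-12 - (-14)) + (21 + 8)i
= 2 + 29i


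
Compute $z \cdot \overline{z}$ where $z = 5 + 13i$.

z * conjugate(z) = |z|^2 = a^2 + b^2
= 5^2 + 13^2 = 194


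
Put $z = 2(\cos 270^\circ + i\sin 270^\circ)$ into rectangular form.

a = r cos θ = 2 * 0 = 0
b = r sin θ = 2 * -1 = -2
z = -2i


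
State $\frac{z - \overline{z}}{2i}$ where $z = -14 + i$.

z - conjugate(z) = 2bi
(z - conjugate(z))/(2i) = 2bi/(2i) = b = 1


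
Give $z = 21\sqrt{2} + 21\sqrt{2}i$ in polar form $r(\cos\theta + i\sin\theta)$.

r = |z| = sqrt(a^2 + b^2) = sqrt((21*sqrt(2))^2 + (21*sqrt(2))^2) = sqrt(882 + 882) = sqrt(1764) = 42
θ = arctan(b/a) = arctan(29.6985/29.6985) (quadrant-adjusted) = 45°
z = 42(cos 45° + i sin 45°)


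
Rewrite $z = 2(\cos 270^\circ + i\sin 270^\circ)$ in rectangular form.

a = r cos θ = 2 * 0 = 0
b = r sin θ = 2 * -1 = -2
z = -2i


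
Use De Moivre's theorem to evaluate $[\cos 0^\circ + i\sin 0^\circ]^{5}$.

By De Moivre: z^n = r^n(cos(nθ) + i sin(nθ))
= 1^5(cos(5*0°) + i sin(5*0°))
= 1(cos 0° + i sin 0°)
= 1


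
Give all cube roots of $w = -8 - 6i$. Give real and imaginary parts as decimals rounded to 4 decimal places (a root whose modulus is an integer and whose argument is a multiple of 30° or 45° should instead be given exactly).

|w| = 10, arg(w) ≈ 216.869898°
Root modulus = 10^(1/3) ≈ 2.154435
Root arguments: θ_k = (arg(w) + 360°k)/3 for k = 0, 1, ..., 2
Compute each root as (root modulus)(cos θ_k + i sin θ_k) using full-precision intermediates, then round to 4 decimal places.
Roots: 0.6554 + 2.0523i, -2.1051 - 0.4586i, 1.4497 - 1.5937i


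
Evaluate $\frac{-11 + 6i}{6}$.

Divisor is real, so divide each part by 6:
= -11/6 + i


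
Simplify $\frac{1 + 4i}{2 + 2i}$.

Multiply numerator and denominator by conjugate (2 - 2i):
= (1 + 4i)(2 - 2i) / (2^2 + 2^2)
= (10 + 6i) / 8
Divide through by 2: (5 + 3i) / 4
= 5/4 + (3/4)i


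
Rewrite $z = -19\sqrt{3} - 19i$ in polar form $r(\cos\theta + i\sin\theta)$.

r = |z| = sqrt(a^2 + b^2) = sqrt((-19*sqrt(3))^2 + (-19)^2) = sqrt(1083 + 361) = sqrt(1444) = 38
θ = arctan(b/a) = arctan(-19/-32.909) (quadrant-adjusted) = 210°
z = 38(cos 210° + i sin 210°)


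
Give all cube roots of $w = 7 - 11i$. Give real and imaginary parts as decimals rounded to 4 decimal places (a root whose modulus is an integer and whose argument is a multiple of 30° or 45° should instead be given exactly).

|w| = sqrt(170) ≈ 13.038405, arg(w) ≈ 302.471192°
Root modulus = sqrt(170)^(1/3) ≈ 2.353648
Root arguments: θ_k = (arg(w) + 360°k)/3 for k = 0, 1, ..., 2
Compute each root as (root modulus)(cos θ_k + i sin θ_k) using full-precision intermediates, then round to 4 decimal places.
Roots: -0.4420 + 2.3118i, -1.7811 - 1.5387i, 2.2230 - 0.7731i


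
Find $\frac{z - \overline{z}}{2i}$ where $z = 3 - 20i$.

z - conjugate(z) = 2bi
(z - conjugate(z))/(2i) = 2bi/(2i) = b = -20


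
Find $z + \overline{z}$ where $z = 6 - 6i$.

z + conjugate(z) = (a + bi) + (a - bi) = 2a
= 2 * 6 = 12


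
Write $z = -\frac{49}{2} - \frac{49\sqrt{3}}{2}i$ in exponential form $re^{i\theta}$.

r = |z| = sqrt((-49/2)^2 + (-49*sqrt(3)/2)^2) = sqrt(2401/4 + 7203/4) = sqrt(2401) = 49
θ = arctan(b/a) = arctan(-42.4352/-24.5) (quadrant-adjusted) = 240° = 4π/3
z = 49e^(i*4π/3)


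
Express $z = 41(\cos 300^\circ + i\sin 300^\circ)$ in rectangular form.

a = r cos θ = 41 * 1/2 = 41/2
b = r sin θ = 41 * -sqrt(3)/2 = -41*sqrt(3)/2
z = 41/2 - (41*sqrt(3)/2)i


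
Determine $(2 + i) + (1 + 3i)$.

(2 + 1) + (1 + 3)i = 3 + 4i


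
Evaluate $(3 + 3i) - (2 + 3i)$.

(3 - 2) + (3 - 3)i = 1


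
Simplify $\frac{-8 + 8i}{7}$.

Divisor is real, so divide each part by 7:
= -8/7 + (8/7)i


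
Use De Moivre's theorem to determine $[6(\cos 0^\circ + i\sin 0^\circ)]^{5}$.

By De Moivre: z^n = r^n(cos(nθ) + i sin(nθ))
= 6^5(cos(5*0°) + i sin(5*0°))
= 7776(cos 0° + i sin 0°)
= 7776


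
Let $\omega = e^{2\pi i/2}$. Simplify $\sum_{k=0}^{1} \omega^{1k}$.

Let ζ = ω^1 = e^(2πi·1/2). Since 2 ∤ 1, ζ ≠ 1.
Sum = Σ_{k=0}^{1} ζ^k = (ζ^2 - 1)/(ζ - 1) = (ω^{1·2} - 1)/(ζ - 1) = (1 - 1)/(ζ - 1) = 0


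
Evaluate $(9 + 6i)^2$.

(a + bi)^2 = a^2 - b^2 + 2abi
= 9^2 - 6^2 + 2*9*6i
= 45 + 108i


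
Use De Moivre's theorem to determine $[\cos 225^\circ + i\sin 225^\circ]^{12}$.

By De Moivre: z^n = r^n(cos(nθ) + i sin(nθ))
= 1^12(cos(12*225°) + i sin(12*225°))
= 1(cos 180° + i sin 180°)
= -1


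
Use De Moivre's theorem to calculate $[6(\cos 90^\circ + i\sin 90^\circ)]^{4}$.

By De Moivre: z^n = r^n(cos(nθ) + i sin(nθ))
= 6^4(cos(4*90°) + i sin(4*90°))
= 1296(cos 0° + i sin 0°)
= 1296


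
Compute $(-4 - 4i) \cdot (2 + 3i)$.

(a1*a2 - b1*b2) + (a1*b2 + b1*a2)i
= (-8 - (-12)) + (-12 + (-8))i
= 4 - 20i


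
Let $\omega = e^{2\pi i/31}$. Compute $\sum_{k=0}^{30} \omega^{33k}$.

Let ζ = ω^33 = e^(2πi·33/31). Since 31 ∤ 33, ζ ≠ 1.
Sum = Σ_{k=0}^{30} ζ^k = (ζ^31 - 1)/(ζ - 1) = (ω^{33·31} - 1)/(ζ - 1) = (1 - 1)/(ζ - 1) = 0


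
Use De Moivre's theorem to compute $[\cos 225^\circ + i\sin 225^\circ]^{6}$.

By De Moivre: z^n = r^n(cos(nθ) + i sin(nθ))
= 1^6(cos(6*225°) + i sin(6*225°))
= 1(cos 270° + i sin 270°)
= -i


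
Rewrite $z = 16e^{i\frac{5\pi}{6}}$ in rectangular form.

a = r cos θ = 16 * -sqrt(3)/2 = -8*sqrt(3)
b = r sin θ = 16 * 1/2 = 8
z = -8*sqrt(3) + 8i
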